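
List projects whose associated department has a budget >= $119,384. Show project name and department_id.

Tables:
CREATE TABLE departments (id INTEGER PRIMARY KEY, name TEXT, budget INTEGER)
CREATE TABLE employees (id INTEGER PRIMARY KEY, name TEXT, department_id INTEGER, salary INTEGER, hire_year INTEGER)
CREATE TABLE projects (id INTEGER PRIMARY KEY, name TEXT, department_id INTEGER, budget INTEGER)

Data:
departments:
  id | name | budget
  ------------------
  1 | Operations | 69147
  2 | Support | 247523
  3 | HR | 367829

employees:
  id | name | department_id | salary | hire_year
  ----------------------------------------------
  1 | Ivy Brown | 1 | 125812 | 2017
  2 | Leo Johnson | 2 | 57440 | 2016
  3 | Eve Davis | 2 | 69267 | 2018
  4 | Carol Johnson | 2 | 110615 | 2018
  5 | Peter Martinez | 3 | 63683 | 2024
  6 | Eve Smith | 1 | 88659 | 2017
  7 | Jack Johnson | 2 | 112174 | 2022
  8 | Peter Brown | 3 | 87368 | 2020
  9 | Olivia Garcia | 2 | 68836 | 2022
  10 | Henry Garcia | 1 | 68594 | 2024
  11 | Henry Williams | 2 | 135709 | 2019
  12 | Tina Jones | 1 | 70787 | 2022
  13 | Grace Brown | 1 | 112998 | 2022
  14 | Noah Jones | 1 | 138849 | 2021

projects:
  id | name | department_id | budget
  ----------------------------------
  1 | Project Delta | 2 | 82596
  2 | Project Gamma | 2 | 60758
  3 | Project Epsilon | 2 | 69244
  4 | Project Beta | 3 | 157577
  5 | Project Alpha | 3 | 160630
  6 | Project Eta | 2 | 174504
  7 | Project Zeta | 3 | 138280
SELECT name, department_id FROM projects WHERE department_id IN (SELECT id FROM departments WHERE budget >= 119384)

Execution result:
name | department_id
Project Delta | 2
Project Gamma | 2
Project Epsilon | 2
Project Beta | 3
Project Alpha | 3
Project Eta | 2
Project Zeta | 3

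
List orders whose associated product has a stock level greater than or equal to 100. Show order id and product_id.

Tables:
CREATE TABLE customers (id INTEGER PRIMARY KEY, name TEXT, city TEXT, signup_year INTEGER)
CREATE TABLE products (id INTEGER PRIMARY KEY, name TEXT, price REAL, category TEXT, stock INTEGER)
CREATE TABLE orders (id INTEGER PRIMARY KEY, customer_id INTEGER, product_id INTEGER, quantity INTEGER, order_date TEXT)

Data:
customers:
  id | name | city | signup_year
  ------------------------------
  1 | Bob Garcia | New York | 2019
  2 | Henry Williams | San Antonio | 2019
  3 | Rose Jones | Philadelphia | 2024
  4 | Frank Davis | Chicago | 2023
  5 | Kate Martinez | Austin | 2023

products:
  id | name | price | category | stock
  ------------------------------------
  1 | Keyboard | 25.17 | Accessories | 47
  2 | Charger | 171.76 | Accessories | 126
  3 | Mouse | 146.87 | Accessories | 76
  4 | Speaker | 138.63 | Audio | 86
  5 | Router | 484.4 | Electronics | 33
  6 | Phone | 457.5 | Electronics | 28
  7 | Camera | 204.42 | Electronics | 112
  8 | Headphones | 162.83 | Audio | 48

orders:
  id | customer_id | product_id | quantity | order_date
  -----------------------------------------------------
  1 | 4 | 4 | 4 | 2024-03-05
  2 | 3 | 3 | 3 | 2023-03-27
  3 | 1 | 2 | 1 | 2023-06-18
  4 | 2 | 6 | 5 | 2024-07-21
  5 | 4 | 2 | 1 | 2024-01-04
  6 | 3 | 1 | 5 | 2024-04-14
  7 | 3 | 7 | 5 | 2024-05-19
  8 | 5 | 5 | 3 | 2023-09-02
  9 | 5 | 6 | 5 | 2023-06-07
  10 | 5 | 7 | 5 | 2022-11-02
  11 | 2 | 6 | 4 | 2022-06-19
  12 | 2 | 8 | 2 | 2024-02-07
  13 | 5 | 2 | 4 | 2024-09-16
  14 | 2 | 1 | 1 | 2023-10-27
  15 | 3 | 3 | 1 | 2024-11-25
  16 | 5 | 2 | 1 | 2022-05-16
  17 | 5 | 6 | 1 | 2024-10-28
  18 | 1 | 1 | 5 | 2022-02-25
SELECT id, product_id FROM orders WHERE product_id IN (SELECT id FROM products WHERE stock >= 100)

Execution result:
id | product_id
3 | 2
5 | 2
7 | 7
10 | 7
13 | 2
16 | 2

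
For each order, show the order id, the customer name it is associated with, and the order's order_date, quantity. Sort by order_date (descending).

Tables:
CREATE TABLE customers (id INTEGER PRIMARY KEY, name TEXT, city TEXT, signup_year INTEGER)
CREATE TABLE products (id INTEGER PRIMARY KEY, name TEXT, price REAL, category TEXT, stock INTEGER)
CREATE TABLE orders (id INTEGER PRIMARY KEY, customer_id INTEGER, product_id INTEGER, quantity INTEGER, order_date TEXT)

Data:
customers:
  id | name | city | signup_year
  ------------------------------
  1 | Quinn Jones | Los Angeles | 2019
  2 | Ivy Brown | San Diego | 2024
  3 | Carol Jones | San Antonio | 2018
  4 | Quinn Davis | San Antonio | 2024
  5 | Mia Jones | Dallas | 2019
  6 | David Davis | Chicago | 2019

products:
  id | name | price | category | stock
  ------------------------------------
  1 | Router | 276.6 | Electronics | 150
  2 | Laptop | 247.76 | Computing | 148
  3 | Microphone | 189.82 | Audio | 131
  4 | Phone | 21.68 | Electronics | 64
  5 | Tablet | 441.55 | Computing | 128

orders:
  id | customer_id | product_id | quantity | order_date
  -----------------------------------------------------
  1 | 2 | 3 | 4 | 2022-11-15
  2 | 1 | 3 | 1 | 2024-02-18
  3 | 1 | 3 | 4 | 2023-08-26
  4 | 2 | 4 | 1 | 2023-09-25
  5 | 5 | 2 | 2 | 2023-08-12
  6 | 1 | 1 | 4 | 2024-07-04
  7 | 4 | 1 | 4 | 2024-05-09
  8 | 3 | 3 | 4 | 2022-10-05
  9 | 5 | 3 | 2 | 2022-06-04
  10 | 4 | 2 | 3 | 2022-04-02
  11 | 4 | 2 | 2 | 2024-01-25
SELECT c.id, p.name AS customer, c.order_date, c.quantity FROM orders c JOIN customers p ON c.customer_id = p.id ORDER BY c.order_date DESC

Execution result:
id | customer | order_date | quantity
6 | Quinn Jones | 2024-07-04 | 4
7 | Quinn Davis | 2024-05-09 | 4
2 | Quinn Jones | 2024-02-18 | 1
11 | Quinn Davis | 2024-01-25 | 2
4 | Ivy Brown | 2023-09-25 | 1
3 | Quinn Jones | 2023-08-26 | 4
5 | Mia Jones | 2023-08-12 | 2
1 | Ivy Brown | 2022-11-15 | 4
8 | Carol Jones | 2022-10-05 | 4
9 | Mia Jones | 2022-06-04 | 2
10 | Quinn Davis | 2022-04-02 | 3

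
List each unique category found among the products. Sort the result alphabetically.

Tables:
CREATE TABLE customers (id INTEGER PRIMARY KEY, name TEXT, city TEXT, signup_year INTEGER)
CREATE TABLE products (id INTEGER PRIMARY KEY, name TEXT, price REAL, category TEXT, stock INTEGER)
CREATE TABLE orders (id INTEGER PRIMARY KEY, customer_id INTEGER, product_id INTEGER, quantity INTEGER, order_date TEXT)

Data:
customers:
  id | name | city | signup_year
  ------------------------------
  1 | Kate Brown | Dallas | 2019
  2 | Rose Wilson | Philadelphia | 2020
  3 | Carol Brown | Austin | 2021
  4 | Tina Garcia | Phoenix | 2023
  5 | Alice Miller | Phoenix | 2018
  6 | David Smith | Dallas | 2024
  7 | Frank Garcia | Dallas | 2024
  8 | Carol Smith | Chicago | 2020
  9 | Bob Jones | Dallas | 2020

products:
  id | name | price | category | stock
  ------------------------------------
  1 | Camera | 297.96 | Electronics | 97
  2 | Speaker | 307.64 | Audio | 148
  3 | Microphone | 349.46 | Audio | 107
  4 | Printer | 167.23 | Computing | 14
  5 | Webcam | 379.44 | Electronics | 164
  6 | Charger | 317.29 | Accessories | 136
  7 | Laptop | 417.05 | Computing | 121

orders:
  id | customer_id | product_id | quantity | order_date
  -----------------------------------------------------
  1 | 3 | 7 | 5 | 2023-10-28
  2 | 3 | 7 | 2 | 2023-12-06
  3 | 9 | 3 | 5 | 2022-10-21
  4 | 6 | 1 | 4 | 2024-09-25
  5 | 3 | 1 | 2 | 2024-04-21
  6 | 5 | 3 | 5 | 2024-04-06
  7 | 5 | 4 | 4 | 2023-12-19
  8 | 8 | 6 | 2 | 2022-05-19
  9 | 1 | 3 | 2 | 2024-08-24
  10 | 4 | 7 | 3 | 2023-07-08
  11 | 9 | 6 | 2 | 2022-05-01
SELECT DISTINCT category FROM products ORDER BY category

Execution result:
category
Accessories
Audio
Computing
Electronics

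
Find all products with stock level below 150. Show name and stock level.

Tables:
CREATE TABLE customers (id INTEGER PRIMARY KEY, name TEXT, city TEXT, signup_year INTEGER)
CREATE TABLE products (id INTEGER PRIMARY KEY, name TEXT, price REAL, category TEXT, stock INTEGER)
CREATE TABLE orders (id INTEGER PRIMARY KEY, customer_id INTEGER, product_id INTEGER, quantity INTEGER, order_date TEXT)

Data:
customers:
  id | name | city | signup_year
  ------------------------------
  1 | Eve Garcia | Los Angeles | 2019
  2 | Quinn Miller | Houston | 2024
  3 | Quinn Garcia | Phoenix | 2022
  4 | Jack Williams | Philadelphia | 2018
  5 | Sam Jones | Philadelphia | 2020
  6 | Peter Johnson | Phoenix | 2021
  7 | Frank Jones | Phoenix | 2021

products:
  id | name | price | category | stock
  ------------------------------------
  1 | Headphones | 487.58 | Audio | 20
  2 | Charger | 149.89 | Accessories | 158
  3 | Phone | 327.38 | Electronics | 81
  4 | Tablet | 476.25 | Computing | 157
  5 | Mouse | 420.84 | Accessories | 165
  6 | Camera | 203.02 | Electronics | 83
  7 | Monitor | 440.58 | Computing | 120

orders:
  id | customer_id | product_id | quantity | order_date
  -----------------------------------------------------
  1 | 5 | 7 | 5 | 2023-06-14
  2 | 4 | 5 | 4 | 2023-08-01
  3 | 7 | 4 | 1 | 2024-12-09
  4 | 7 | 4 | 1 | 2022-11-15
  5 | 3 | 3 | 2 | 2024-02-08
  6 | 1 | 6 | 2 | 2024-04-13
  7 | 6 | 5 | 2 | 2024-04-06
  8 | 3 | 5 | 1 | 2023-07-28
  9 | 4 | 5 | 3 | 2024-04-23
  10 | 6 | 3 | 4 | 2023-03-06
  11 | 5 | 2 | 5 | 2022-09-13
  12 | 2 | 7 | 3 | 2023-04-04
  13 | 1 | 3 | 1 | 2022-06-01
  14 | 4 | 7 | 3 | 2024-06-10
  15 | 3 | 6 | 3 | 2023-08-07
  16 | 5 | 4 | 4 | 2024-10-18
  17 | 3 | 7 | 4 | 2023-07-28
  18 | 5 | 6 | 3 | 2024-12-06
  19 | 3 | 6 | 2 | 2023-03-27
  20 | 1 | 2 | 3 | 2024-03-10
SELECT name, stock FROM products WHERE stock < 150

Execution result:
name | stock
Headphones | 20
Phone | 81
Camera | 83
Monitor | 120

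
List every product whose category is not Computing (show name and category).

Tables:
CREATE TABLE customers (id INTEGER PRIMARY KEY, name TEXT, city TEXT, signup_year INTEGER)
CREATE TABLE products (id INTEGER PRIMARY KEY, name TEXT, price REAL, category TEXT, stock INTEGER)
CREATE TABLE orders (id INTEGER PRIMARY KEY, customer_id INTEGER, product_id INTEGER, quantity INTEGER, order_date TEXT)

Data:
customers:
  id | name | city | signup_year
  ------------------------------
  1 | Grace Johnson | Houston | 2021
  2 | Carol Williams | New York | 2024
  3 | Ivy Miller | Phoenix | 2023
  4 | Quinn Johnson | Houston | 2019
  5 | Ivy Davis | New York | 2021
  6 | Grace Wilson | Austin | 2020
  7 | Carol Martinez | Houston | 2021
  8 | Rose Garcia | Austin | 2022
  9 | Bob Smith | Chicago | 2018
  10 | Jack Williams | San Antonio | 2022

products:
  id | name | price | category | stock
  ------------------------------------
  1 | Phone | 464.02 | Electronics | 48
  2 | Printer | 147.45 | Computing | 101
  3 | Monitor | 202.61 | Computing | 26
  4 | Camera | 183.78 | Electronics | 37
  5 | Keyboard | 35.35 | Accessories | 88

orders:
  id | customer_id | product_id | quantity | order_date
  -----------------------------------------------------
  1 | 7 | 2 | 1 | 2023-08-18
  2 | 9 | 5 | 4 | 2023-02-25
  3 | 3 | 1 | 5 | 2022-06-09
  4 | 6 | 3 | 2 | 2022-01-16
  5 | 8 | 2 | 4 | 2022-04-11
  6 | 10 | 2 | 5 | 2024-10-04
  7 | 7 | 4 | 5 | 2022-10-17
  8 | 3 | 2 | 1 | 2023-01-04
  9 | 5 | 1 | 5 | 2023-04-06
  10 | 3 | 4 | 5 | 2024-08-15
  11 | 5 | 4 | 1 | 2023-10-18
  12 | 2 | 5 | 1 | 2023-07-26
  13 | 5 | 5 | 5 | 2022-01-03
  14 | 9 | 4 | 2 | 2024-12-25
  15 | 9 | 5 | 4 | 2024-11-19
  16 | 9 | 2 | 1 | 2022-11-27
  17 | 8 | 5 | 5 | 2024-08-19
SELECT name, category FROM products WHERE category <> 'Computing'

Execution result:
name | category
Phone | Electronics
Camera | Electronics
Keyboard | Accessories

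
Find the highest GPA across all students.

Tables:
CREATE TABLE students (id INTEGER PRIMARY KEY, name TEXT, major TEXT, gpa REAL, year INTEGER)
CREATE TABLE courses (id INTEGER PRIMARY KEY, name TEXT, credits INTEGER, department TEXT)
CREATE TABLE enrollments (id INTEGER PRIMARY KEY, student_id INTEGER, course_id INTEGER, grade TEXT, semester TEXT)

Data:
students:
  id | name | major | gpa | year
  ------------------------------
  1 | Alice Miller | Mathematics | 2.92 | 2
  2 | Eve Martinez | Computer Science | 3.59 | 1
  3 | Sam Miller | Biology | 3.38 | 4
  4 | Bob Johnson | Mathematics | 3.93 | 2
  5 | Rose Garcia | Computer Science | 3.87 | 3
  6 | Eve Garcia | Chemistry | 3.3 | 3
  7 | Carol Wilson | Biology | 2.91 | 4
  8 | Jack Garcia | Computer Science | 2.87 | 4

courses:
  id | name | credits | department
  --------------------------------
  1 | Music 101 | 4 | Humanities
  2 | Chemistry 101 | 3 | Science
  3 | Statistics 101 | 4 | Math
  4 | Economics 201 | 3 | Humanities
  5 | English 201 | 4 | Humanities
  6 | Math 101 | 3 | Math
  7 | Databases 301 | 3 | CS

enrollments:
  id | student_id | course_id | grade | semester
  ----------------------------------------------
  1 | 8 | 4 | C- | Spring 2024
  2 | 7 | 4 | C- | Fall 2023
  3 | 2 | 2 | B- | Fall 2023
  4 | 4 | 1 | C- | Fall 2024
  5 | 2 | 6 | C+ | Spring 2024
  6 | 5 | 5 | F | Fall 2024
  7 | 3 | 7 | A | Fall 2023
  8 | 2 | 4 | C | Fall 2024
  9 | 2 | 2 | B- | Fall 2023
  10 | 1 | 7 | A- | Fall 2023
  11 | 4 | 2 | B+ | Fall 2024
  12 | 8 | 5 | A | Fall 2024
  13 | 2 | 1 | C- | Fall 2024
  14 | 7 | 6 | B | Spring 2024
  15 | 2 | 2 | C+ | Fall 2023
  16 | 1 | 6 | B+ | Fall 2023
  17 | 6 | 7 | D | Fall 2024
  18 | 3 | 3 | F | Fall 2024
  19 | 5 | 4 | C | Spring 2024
SELECT MAX(gpa) FROM students

Execution result:
3.93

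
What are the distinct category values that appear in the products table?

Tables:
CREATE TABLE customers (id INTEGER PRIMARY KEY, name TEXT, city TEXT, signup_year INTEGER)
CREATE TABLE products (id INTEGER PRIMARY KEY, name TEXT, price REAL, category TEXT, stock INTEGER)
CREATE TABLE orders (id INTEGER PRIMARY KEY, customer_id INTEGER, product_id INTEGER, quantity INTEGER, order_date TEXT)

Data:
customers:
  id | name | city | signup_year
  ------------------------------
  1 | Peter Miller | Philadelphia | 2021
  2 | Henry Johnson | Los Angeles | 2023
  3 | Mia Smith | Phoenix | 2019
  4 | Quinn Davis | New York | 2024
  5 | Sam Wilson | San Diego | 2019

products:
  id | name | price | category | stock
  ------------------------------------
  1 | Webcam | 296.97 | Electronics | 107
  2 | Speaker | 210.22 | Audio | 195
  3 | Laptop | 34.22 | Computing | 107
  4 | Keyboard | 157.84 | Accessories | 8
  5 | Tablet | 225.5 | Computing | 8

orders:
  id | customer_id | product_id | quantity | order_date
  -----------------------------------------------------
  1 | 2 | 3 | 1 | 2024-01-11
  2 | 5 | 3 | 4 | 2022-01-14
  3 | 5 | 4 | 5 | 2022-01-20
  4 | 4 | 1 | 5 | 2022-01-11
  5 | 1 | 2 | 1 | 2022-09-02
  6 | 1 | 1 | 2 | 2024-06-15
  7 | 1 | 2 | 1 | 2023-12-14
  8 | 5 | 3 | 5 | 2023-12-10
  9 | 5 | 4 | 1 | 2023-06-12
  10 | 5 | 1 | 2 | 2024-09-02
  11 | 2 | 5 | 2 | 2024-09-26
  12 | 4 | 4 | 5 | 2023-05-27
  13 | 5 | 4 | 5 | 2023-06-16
SELECT DISTINCT category FROM products

Execution result:
category
Electronics
Audio
Computing
Accessories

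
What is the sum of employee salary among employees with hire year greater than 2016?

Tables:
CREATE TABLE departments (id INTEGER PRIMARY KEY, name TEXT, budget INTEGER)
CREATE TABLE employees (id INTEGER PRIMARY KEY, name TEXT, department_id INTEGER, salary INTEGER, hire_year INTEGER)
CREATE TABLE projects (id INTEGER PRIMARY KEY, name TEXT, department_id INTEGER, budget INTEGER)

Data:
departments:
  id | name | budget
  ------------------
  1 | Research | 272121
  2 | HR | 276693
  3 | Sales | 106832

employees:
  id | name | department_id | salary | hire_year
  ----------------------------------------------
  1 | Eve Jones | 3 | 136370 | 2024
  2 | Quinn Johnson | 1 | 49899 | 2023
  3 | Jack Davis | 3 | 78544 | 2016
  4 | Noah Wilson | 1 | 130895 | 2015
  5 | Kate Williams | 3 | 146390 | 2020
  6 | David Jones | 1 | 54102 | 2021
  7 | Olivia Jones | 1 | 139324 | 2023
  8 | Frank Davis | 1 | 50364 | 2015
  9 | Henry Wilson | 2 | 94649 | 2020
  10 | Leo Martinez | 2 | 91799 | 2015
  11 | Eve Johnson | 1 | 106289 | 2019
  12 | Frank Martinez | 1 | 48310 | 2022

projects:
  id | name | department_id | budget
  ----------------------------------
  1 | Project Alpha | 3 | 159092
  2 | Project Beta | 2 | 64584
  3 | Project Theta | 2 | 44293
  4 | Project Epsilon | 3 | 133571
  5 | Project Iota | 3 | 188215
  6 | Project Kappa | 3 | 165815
SELECT SUM(salary) FROM employees WHERE hire_year > 2016

Execution result:
775333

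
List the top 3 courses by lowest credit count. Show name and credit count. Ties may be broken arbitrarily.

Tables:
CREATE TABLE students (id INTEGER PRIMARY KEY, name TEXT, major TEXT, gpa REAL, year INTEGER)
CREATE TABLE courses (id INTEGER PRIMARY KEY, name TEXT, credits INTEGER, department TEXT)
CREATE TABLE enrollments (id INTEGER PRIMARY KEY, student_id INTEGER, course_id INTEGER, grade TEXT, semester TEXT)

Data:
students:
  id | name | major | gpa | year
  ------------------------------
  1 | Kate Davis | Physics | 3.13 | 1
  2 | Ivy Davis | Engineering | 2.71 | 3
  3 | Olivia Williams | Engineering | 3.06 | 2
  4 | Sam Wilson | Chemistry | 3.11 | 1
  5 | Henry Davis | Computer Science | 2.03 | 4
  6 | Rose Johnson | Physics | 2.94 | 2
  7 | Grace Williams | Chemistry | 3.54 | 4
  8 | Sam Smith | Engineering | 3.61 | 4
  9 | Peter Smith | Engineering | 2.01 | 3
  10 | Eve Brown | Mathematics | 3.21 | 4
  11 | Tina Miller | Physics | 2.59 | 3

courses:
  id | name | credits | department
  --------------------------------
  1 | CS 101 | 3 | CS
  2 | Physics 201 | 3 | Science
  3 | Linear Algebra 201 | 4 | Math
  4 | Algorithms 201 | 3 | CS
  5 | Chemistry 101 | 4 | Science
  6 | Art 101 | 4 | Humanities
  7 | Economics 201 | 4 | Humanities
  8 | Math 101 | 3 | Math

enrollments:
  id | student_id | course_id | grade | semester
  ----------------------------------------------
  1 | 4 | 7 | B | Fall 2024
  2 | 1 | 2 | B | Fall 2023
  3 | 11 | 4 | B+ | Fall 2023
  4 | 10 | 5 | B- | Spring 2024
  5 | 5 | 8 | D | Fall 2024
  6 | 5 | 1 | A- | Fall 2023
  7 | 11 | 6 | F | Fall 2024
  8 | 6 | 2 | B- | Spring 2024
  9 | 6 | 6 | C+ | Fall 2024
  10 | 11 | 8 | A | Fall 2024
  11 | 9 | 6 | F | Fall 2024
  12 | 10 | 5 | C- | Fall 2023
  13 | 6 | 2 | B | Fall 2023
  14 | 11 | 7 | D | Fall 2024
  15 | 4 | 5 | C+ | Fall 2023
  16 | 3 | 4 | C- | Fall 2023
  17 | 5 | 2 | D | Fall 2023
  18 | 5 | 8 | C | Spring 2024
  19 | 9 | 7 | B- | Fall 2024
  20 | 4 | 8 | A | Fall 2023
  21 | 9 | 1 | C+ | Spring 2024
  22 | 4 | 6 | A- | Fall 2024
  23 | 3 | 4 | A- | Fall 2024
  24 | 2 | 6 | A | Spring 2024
SELECT name, credits FROM courses ORDER BY credits ASC LIMIT 3

Execution result:
name | credits
CS 101 | 3
Physics 201 | 3
Algorithms 201 | 3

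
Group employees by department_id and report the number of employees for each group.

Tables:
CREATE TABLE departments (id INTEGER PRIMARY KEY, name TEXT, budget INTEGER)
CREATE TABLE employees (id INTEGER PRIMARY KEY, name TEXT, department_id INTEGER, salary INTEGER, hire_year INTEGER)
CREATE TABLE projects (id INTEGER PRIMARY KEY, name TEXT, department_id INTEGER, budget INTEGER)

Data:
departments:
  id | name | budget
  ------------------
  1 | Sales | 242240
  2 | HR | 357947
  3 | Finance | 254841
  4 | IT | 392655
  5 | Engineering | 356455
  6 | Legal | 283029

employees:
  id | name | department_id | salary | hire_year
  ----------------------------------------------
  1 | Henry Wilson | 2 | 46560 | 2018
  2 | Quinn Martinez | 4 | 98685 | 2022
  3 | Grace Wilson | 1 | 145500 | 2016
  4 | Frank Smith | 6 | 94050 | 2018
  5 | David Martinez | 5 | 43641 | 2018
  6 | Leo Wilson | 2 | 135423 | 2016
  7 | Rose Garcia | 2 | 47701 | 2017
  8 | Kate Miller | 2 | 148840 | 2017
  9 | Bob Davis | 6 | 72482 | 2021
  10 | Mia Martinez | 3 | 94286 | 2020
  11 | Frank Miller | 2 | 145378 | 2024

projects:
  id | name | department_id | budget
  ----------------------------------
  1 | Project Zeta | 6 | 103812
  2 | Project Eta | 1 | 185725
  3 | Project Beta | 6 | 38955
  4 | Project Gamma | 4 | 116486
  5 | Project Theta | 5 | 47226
SELECT department_id, COUNT(*) AS n FROM employees GROUP BY department_id

Execution result:
department_id | n
1 | 1
2 | 5
3 | 1
4 | 1
5 | 1
6 | 2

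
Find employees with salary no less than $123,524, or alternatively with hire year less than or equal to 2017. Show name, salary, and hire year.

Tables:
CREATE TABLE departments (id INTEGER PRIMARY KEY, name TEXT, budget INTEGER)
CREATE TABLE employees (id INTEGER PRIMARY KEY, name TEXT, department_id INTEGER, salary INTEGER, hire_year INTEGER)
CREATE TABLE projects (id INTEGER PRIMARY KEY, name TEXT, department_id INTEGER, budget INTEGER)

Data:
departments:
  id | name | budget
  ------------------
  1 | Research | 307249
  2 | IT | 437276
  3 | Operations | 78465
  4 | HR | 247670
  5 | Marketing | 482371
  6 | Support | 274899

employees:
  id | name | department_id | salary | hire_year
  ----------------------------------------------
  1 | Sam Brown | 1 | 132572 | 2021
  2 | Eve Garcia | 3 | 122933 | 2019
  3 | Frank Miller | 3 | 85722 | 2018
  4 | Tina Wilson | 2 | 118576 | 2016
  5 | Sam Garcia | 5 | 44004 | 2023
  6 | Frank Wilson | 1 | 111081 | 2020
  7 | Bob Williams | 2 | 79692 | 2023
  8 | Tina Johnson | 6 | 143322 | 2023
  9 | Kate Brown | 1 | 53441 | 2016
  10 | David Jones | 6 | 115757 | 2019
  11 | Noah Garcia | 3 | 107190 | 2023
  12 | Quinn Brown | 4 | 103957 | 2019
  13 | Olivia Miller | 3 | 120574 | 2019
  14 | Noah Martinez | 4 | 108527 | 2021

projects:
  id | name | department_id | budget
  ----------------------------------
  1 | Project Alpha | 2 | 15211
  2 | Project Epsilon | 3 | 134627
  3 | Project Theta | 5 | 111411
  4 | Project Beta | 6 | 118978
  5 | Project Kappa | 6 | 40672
SELECT name, salary, hire_year FROM employees WHERE salary >= 123524 OR hire_year <= 2017

Execution result:
name | salary | hire_year
Sam Brown | 132572 | 2021
Tina Wilson | 118576 | 2016
Tina Johnson | 143322 | 2023
Kate Brown | 53441 | 2016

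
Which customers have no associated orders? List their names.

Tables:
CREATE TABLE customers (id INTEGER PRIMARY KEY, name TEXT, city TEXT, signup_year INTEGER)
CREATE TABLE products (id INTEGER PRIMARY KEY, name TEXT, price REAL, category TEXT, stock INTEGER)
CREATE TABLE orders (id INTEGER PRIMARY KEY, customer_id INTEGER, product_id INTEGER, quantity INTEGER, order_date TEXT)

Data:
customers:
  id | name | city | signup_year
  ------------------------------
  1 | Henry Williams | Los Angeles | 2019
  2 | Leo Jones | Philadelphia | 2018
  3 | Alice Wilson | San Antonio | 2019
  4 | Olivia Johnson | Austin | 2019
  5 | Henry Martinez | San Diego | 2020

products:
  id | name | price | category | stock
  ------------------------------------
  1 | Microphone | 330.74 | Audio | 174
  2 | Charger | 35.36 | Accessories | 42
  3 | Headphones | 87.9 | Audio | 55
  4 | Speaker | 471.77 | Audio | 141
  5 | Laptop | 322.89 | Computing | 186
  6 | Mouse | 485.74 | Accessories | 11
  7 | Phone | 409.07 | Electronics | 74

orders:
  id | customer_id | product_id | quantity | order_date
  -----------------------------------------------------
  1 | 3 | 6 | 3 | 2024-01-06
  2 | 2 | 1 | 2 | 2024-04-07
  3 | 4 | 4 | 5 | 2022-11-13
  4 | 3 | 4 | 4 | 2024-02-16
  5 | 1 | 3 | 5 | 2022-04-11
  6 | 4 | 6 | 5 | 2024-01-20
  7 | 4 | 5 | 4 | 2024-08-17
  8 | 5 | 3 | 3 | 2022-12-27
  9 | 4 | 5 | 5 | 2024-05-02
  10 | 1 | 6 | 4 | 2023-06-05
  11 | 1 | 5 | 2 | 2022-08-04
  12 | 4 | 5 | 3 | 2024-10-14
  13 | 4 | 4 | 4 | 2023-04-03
SELECT p.name FROM customers p LEFT JOIN orders c ON c.customer_id = p.id WHERE c.id IS NULL

Execution result:
(no rows)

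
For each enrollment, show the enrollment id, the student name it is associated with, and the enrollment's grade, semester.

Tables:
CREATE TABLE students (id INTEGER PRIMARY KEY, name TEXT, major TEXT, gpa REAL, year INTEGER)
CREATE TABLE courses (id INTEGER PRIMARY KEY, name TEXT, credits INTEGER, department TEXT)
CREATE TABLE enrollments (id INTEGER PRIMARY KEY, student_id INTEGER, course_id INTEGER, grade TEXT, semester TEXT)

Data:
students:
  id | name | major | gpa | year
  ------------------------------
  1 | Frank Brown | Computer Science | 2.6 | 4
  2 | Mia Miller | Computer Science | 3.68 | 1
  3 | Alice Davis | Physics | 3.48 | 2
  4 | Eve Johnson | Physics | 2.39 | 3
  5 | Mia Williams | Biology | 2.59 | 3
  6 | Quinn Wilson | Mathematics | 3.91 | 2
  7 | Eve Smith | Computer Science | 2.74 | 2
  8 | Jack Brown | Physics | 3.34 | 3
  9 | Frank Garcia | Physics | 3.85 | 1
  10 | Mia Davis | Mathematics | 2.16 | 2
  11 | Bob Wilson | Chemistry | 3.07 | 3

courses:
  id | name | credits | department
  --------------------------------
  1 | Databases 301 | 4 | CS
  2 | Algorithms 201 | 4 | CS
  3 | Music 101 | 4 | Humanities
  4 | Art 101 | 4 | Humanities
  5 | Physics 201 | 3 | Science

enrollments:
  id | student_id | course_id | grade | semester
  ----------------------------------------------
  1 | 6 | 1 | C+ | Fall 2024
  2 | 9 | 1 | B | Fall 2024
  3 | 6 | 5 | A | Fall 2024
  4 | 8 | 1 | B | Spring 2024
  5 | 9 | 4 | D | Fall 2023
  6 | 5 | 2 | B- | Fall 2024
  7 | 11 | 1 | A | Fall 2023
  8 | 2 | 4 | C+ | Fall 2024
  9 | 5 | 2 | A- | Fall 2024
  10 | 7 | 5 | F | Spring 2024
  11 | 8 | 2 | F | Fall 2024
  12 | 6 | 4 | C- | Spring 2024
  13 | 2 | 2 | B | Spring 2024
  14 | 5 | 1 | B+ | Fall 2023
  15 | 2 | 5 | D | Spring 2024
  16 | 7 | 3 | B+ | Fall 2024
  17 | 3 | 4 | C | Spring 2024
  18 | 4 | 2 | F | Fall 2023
SELECT c.id, p.name AS student, c.grade, c.semester FROM enrollments c JOIN students p ON c.student_id = p.id

Execution result:
id | student | grade | semester
1 | Quinn Wilson | C+ | Fall 2024
2 | Frank Garcia | B | Fall 2024
3 | Quinn Wilson | A | Fall 2024
4 | Jack Brown | B | Spring 2024
5 | Frank Garcia | D | Fall 2023
6 | Mia Williams | B- | Fall 2024
7 | Bob Wilson | A | Fall 2023
8 | Mia Miller | C+ | Fall 2024
9 | Mia Williams | A- | Fall 2024
10 | Eve Smith | F | Spring 2024
11 | Jack Brown | F | Fall 2024
12 | Quinn Wilson | C- | Spring 2024
13 | Mia Miller | B | Spring 2024
14 | Mia Williams | B+ | Fall 2023
15 | Mia Miller | D | Spring 2024
16 | Eve Smith | B+ | Fall 2024
17 | Alice Davis | C | Spring 2024
18 | Eve Johnson | F | Fall 2023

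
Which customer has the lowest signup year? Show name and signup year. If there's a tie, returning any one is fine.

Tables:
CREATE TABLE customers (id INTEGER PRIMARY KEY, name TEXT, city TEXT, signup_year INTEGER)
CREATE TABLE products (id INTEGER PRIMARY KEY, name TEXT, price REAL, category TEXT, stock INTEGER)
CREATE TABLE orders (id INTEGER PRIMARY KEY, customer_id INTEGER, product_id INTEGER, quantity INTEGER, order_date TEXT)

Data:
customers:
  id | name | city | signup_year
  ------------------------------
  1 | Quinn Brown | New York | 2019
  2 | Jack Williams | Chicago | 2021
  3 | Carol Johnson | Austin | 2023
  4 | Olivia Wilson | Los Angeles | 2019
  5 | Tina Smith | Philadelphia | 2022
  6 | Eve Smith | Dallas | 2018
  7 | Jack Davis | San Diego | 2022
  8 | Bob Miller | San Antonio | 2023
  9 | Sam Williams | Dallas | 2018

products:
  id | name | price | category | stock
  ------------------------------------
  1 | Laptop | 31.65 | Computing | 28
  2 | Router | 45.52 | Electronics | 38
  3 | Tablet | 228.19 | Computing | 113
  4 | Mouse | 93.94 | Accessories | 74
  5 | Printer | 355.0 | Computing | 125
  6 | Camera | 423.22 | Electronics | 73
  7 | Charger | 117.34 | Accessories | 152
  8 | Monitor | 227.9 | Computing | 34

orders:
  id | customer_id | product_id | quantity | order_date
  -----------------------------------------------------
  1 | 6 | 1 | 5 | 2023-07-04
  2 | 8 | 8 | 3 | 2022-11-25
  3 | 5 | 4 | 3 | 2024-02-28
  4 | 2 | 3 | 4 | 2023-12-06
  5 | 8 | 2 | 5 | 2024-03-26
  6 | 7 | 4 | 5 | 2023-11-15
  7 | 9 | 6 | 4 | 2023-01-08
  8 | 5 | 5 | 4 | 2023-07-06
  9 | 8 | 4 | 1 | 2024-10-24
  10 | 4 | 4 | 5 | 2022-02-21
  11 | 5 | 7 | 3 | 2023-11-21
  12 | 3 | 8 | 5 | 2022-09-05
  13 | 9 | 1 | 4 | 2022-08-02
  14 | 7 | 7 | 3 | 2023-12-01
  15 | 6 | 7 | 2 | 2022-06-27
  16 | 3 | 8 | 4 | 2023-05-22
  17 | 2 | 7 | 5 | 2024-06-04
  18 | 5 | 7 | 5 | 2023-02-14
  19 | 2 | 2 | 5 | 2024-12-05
SELECT name, signup_year FROM customers ORDER BY signup_year ASC LIMIT 1

Execution result:
name | signup_year
Eve Smith | 2018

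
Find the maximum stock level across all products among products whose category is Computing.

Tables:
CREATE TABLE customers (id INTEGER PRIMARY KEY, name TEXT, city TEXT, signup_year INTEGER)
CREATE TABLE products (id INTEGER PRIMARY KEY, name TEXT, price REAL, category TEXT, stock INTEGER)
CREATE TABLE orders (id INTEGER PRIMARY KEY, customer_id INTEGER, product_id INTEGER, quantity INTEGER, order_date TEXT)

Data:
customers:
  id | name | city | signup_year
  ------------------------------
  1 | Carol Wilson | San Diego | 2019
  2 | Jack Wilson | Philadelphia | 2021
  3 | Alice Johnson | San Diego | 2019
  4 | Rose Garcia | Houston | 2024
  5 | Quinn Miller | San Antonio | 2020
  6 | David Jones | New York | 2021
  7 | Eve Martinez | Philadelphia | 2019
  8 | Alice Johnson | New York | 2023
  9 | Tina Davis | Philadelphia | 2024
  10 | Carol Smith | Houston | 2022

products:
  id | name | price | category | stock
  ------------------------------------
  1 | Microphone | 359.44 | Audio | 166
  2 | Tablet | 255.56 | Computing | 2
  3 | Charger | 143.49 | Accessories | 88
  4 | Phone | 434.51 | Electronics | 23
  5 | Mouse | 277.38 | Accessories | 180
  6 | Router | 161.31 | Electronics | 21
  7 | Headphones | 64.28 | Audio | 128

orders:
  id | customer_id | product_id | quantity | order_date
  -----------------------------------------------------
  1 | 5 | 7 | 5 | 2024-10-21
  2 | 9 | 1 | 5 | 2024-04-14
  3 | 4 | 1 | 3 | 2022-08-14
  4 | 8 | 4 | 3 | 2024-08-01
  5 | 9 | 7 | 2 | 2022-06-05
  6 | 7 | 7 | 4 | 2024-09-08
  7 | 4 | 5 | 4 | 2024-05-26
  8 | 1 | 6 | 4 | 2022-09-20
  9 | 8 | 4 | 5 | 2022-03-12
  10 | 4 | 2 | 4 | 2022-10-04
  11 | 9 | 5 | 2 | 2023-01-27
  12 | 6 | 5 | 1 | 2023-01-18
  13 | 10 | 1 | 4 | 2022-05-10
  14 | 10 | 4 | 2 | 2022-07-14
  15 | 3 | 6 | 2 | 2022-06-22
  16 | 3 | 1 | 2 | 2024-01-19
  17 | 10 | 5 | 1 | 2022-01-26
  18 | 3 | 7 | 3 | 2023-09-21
SELECT MAX(stock) FROM products WHERE category = 'Computing'

Execution result:
2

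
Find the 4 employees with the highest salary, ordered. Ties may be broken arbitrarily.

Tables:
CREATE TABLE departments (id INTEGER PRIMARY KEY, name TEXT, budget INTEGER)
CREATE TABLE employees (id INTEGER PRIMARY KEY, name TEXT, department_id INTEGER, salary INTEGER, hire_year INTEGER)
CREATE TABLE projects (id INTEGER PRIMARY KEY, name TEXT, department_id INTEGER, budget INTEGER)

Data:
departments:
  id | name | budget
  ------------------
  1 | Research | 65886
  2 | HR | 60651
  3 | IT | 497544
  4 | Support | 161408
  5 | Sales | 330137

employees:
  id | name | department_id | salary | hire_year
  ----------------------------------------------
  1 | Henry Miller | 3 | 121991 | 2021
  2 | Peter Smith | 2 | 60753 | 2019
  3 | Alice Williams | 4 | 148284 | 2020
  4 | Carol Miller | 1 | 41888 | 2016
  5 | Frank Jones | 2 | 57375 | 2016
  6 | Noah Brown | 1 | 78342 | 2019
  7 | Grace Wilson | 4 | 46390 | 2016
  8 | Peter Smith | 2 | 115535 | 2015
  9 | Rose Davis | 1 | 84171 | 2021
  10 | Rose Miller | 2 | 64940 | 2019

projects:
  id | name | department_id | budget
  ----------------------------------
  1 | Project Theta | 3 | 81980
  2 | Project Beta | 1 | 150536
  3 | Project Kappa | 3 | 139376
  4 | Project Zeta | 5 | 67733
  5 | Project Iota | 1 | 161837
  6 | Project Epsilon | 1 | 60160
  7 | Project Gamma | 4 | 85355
SELECT name, salary FROM employees ORDER BY salary DESC LIMIT 4

Execution result:
name | salary
Alice Williams | 148284
Henry Miller | 121991
Peter Smith | 115535
Rose Davis | 84171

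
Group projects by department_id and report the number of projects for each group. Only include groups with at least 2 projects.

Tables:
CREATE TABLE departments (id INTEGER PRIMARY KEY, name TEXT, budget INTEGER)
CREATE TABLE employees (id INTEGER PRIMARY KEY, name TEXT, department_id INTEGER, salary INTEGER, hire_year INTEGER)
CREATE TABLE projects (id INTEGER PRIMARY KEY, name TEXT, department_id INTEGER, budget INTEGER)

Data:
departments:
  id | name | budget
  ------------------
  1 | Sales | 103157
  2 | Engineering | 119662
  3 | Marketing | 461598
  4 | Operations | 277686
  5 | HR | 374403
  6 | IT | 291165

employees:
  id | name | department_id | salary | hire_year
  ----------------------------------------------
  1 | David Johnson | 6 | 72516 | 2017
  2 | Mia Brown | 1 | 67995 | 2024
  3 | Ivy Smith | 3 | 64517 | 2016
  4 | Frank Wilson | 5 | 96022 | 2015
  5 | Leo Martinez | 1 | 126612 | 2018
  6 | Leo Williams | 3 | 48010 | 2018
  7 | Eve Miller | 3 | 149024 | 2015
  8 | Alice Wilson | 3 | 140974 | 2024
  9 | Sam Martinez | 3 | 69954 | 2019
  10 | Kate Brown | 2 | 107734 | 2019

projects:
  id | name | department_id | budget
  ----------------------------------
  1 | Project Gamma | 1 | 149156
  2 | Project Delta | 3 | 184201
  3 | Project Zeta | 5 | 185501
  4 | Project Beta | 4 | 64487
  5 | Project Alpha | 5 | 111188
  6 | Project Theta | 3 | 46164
SELECT department_id, COUNT(*) AS n FROM projects GROUP BY department_id HAVING COUNT(*) >= 2

Execution result:
department_id | n
3 | 2
5 | 2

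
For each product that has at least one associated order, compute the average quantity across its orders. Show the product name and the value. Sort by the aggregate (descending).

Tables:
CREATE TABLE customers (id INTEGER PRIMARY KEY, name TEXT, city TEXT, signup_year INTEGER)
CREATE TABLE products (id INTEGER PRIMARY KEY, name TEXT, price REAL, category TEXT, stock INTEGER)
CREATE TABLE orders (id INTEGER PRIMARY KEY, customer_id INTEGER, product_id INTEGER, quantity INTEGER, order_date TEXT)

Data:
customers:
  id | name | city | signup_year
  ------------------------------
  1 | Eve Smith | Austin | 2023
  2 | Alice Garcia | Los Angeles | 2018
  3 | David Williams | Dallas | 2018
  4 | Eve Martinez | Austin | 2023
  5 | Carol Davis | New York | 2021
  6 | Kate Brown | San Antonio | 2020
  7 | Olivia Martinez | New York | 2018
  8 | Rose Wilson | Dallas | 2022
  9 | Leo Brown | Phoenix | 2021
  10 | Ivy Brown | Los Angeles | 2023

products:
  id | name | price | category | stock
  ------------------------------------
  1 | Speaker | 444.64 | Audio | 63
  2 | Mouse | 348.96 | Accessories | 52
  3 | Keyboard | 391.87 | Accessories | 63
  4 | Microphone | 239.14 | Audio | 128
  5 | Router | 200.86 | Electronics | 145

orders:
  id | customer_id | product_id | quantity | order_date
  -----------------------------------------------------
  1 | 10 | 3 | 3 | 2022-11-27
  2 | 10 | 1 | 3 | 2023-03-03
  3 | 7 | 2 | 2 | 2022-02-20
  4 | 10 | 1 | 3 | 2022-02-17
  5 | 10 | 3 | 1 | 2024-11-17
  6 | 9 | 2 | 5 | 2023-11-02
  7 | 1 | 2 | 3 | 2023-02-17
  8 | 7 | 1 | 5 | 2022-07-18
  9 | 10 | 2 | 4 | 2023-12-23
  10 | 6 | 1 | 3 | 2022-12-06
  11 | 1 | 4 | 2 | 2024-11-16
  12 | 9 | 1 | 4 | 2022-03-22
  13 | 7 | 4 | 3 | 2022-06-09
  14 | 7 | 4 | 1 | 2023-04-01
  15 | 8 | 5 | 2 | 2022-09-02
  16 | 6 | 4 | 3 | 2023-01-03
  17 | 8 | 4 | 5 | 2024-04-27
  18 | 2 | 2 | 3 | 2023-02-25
SELECT p.name, AVG(c.quantity) AS avg_quantity FROM orders c JOIN products p ON c.product_id = p.id GROUP BY p.id, p.name ORDER BY avg_quantity DESC

Execution result:
name | avg_quantity
Speaker | 3.60
Mouse | 3.40
Microphone | 2.80
Keyboard | 2.00
Router | 2.00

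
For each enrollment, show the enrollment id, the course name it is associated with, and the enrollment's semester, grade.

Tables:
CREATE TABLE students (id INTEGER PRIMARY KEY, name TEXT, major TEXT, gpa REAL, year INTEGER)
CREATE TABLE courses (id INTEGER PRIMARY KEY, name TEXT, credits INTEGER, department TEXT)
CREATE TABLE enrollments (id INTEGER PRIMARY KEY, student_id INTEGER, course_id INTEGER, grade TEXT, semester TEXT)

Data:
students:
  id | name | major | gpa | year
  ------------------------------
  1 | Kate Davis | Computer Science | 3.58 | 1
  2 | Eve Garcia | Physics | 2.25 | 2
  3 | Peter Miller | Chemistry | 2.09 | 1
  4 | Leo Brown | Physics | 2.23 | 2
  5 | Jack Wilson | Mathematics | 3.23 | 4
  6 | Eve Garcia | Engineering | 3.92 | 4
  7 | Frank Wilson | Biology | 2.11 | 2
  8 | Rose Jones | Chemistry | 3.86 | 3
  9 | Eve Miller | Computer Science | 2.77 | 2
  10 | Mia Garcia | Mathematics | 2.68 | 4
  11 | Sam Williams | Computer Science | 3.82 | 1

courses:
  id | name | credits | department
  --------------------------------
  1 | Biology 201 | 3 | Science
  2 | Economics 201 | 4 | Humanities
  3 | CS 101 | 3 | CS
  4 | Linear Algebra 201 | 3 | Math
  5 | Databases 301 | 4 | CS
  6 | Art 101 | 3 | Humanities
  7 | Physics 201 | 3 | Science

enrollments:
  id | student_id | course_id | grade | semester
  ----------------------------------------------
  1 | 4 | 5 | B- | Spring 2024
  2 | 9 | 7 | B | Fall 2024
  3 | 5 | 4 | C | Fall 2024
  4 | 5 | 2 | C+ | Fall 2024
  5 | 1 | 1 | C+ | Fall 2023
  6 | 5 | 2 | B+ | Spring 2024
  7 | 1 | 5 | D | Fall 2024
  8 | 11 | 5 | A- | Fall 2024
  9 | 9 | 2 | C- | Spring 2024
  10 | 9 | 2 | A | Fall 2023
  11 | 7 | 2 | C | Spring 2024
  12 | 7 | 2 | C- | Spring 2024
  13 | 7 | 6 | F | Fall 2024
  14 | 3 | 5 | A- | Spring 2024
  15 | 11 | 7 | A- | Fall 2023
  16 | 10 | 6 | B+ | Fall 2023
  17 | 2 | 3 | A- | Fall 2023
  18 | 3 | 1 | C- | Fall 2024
SELECT c.id, p.name AS course, c.semester, c.grade FROM enrollments c JOIN courses p ON c.course_id = p.id

Execution result:
id | course | semester | grade
1 | Databases 301 | Spring 2024 | B-
2 | Physics 201 | Fall 2024 | B
3 | Linear Algebra 201 | Fall 2024 | C
4 | Economics 201 | Fall 2024 | C+
5 | Biology 201 | Fall 2023 | C+
6 | Economics 201 | Spring 2024 | B+
7 | Databases 301 | Fall 2024 | D
8 | Databases 301 | Fall 2024 | A-
9 | Economics 201 | Spring 2024 | C-
10 | Economics 201 | Fall 2023 | A
11 | Economics 201 | Spring 2024 | C
12 | Economics 201 | Spring 2024 | C-
13 | Art 101 | Fall 2024 | F
14 | Databases 301 | Spring 2024 | A-
15 | Physics 201 | Fall 2023 | A-
16 | Art 101 | Fall 2023 | B+
17 | CS 101 | Fall 2023 | A-
18 | Biology 201 | Fall 2024 | C-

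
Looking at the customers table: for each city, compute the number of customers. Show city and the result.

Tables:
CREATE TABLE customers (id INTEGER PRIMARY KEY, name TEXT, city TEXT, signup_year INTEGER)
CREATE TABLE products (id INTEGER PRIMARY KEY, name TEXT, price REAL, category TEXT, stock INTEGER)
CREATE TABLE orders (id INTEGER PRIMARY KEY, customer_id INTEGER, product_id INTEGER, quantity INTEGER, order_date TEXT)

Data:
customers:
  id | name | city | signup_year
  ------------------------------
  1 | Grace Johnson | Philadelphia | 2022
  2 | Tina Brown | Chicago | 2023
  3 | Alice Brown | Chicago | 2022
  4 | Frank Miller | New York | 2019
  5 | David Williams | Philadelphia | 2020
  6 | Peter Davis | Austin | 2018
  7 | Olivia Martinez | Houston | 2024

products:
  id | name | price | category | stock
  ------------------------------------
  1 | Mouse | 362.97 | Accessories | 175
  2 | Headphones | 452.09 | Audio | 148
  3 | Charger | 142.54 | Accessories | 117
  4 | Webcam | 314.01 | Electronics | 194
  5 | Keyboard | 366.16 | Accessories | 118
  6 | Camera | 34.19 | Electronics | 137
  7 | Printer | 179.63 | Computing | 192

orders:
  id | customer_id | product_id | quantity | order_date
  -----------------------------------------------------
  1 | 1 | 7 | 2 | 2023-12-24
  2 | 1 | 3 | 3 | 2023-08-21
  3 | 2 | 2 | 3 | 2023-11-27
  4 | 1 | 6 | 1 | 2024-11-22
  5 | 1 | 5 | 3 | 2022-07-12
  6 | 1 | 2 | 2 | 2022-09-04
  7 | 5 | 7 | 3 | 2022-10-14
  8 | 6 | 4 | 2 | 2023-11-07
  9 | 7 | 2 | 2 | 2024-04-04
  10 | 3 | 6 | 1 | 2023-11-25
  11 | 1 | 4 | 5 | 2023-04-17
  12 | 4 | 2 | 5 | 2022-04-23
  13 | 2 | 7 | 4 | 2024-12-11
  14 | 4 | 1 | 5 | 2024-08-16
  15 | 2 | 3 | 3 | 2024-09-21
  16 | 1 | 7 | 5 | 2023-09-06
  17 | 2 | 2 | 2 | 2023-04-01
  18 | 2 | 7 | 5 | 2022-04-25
SELECT city, COUNT(*) AS n FROM customers GROUP BY city

Execution result:
city | n
Austin | 1
Chicago | 2
Houston | 1
New York | 1
Philadelphia | 2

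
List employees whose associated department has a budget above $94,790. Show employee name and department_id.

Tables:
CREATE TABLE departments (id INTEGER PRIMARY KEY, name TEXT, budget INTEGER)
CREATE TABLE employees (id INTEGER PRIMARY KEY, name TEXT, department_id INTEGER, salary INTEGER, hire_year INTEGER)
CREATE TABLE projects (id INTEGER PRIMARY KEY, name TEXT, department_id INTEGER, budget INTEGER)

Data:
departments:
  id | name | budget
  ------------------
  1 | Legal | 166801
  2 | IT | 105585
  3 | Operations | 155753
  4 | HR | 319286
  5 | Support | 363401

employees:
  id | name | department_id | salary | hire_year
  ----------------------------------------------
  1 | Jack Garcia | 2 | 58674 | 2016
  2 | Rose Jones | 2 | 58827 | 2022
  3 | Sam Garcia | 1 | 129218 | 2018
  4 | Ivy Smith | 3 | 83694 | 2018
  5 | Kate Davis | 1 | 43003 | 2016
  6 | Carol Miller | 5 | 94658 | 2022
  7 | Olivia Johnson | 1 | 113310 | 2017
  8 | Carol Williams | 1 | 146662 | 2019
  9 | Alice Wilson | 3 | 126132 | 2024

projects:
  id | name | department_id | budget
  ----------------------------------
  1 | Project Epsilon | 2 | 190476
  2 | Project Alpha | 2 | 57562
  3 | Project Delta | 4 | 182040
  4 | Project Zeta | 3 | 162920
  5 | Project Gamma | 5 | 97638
SELECT name, department_id FROM employees WHERE department_id IN (SELECT id FROM departments WHERE budget > 94790)

Execution result:
name | department_id
Jack Garcia | 2
Rose Jones | 2
Sam Garcia | 1
Ivy Smith | 3
Kate Davis | 1
Carol Miller | 5
Olivia Johnson | 1
Carol Williams | 1
Alice Wilson | 3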